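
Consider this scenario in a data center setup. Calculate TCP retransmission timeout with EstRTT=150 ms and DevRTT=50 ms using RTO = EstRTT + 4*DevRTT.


Given: EstRTT = 150 ms, DevRTT = 50 ms
Timeout = EstRTT + 4 * DevRTT
4 * DevRTT = 4 * 50 = 200
Timeout = 150 + 200 = 350 ms

350


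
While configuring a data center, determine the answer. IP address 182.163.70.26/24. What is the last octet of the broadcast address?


Given: IP = 182.163.70.26, prefix = /24
Host bits = 32 - 24 = 8
Network last octet = 26 AND mask = 0
Host part size = 2^8 - 1 = 255
Broadcast last octet = 0 OR 255 = 255

255


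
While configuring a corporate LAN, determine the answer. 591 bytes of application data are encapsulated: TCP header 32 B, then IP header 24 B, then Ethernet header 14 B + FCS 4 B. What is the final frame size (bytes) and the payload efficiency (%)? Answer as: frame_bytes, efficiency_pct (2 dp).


TCP segment = 591 + 32 = 623 B
IP packet = 623 + 24 = 647 B
Ethernet frame = 647 + 14 + 4 = 665 B
Efficiency = app / frame = 591 / 665 = 0.888722 = 88.8722% -> 88.87% (2 dp)

665, 88.87


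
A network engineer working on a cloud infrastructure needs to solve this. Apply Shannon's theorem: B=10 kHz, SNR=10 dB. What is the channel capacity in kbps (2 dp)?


Given: B = 10 kHz, SNR = 10 dB
SNR linear = 10^(10/10) = 10
1 + SNR = 11
log2(11) = 3.4594316186
C = 10 * 1000 * 3.4594316186 = 34594.3162 bps
C = 34.594316 kbps -> 34.59 kbps (2 dp)

34.59


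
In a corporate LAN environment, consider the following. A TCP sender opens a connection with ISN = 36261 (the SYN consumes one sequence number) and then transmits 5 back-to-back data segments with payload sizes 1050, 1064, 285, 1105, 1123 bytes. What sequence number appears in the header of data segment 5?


The SYN occupies sequence number ISN = 36261, so the first data byte is ISN + 1 = 36262.
SEQ of data segment i = (ISN + 1) + sum of payload sizes of segments 1..i-1.
Segment 1: SEQ = 36262, payload = 1050 bytes
Segment 2: SEQ = 37312, payload = 1064 bytes
Segment 3: SEQ = 38376, payload = 285 bytes
Segment 4: SEQ = 38661, payload = 1105 bytes
Segment 5: SEQ = 39766, payload = 1123 bytes
SEQ of segment 5 = 36262 + 1050 + 1064 + 285 + 1105 = 39766

39766


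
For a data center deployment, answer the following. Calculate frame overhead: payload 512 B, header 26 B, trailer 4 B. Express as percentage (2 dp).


Given: payload = 512 B, header = 26 B, trailer = 4 B
Overhead bytes = header + trailer = 26 + 4 = 30
Total frame = payload + overhead = 512 + 30 = 542
Overhead % = 30 / 542 * 100 = 5.5351% -> 5.54% (2 dp)

5.54


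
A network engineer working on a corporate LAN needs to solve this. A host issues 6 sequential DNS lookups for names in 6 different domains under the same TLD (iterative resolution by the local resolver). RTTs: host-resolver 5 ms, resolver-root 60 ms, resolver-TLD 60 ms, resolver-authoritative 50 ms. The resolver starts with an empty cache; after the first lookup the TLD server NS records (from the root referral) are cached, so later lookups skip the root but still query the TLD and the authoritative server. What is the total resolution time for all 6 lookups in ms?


Lookup 1 (cold cache): local + root + TLD + auth = 5 + 60 + 60 + 50 = 175 ms
Lookups 2..6 (TLD NS cached -> skip root; new domain -> still ask TLD and auth): local + TLD + auth = 5 + 60 + 50 = 115 ms each
Remaining 5 lookups: 5 * 115 = 575 ms
Total = 175 + 575 = 750 ms

750


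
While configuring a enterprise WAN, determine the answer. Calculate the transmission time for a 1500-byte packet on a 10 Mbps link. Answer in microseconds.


Given: packet = 1500 bytes, bandwidth = 10 Mbps
Packet in bits = 1500 * 8 = 12000 bits
Bandwidth = 10 * 10^6 = 10000000 bps
Time = 12000 / 10000000 seconds
Time in us = 12000 * 10^6 / 10000000 = 1200

1200


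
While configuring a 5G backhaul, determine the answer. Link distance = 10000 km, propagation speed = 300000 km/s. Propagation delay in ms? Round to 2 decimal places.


Given: distance = 10000 km, speed = 300000 km/s
Delay = distance / speed = 10000 / 300000 seconds
Delay in ms = 10000 * 1000 / 300000
Delay = 33.3333 ms
Rounded to 2 dp = 33.33 ms

33.33


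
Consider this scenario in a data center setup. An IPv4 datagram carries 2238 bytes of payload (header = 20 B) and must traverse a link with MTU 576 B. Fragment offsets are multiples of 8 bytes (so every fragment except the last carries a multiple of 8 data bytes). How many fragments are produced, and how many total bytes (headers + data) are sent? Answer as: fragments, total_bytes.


Max data per non-final fragment = floor((MTU - header)/8)*8 = floor((576 - 20)/8)*8 = floor(556/8)*8 = 552 B
Final fragment needs no 8-byte alignment: it can carry up to MTU - header = 556 B
Non-final fragments needed = ceil((payload - 556) / 552) = ceil(1682/552) = ceil(3.0471) = 4
Number of fragments = 4 + 1 = 5
Fragment sizes (data): 4 * 552 B + 30 B (last, 30 <= 556 OK)
Total bytes sent = payload + n_frags * header = 2238 + 5*20 = 2238 + 100 = 2338 B

5, 2338


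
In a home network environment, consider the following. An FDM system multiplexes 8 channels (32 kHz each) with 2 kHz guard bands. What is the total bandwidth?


Given: 8 channels, 32 kHz each, guard = 2 kHz
Channel bandwidth = 8 * 32 = 256 kHz
Guard bands = 7 gaps * 2 kHz = 14 kHz
Total = 256 + 14 = 270 kHz

270


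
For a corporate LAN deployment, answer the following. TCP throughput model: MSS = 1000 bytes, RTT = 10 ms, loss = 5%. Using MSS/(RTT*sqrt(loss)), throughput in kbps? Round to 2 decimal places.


Given: MSS = 1000 bytes, RTT = 10 ms, loss = 5%
RTT in seconds = 10 / 1000 = 0.01
Loss rate = 5% = 0.05
sqrt(loss) = sqrt(0.05) = 0.223606797750
Throughput (bytes/s) = 1000 / (0.01 * 0.223606797750) = 447213.5955
Throughput (kbps) = 447213.5955 * 8 / 1000 = 3577.708764 -> 3577.71 kbps (2 dp)

3577.71


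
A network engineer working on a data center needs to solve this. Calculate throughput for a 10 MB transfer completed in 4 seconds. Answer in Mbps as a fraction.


Given: file = 10 MB, time = 4 s
File in Mb = 10 * 8 = 80 Mb
Throughput = 80 / 4 Mbps
Throughput = 20 Mbps

20


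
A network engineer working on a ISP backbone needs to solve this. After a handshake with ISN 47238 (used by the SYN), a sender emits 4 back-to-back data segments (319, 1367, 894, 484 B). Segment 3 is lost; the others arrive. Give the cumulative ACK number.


SYN uses sequence number 47238; first data byte = ISN + 1 = 47239.
Segment 1: SEQ = 47239, len = 319 B, covers [47239, 47557]
Segment 2: SEQ = 47558, len = 1367 B, covers [47558, 48924]
Segment 3: SEQ = 48925, len = 894 B, covers [48925, 49818] [LOST]
Segment 4: SEQ = 49819, len = 484 B, covers [49819, 50302]
In-order data received: bytes [47239, 48924] (segments 1..2).
Segment 3 missing -> gap begins at byte 48925; later segments buffered out of order.
Cumulative ACK = next expected in-order byte = 47239 + 319 + 1367 = 48925

48925


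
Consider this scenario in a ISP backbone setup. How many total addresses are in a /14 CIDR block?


Given: CIDR prefix /14
Host bits = 32 - 14 = 18
Total addresses = 2^18 = 262144

262144


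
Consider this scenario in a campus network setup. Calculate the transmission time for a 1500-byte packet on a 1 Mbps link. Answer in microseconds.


Given: packet = 1500 bytes, bandwidth = 1 Mbps
Packet in bits = 1500 * 8 = 12000 bits
Bandwidth = 1 * 10^6 = 1000000 bps
Time = 12000 / 1000000 seconds
Time in us = 12000 * 10^6 / 1000000 = 12000

12000


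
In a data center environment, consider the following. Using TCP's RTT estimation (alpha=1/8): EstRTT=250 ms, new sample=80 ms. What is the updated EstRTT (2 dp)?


Given: EstRTT = 250 ms, SampleRTT = 80 ms, alpha = 1/8
New EstRTT = (1 - alpha) * EstRTT + alpha * SampleRTT
(7/8) * 250 = 218.75
(1/8) * 80 = 10
New EstRTT = 218.75 + 10 = 228.75 ms -> 228.75 ms (2 dp)

228.75


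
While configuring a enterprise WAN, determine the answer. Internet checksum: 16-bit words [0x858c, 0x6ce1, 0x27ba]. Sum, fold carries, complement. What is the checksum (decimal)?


Given words: [0x858c, 0x6ce1, 0x27ba]
Step 1: Sum all words
Raw sum = 34188 + 27873 + 10170 = 72231
Step 2: Fold carry: (6695 + 1) = 6696
One's complement = ~6696 & 0xFFFF = 58839

58839


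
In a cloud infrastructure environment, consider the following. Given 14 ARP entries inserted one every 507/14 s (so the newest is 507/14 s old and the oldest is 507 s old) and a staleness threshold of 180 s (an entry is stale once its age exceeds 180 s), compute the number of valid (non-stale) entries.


Ages are k * 507/14 s for k = 1..14 (spacing = 36.2143 s).
Entry k is valid iff k * 507/14 <= 180 iff k <= 14 * 180 / 507 = 4.9704
n_valid = floor(4.9704) = 4
(n_stale = 14 - 4 = 10)

4


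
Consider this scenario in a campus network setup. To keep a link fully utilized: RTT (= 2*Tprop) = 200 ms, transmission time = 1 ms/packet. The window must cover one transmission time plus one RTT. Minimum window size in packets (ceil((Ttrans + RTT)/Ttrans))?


Given: Ttrans = 1 ms, RTT = 200 ms (= 2 * Tprop, Tprop = 100 ms)
Time until first ACK returns = Ttrans + RTT = 1 + 200 = 201 ms
Need W * Ttrans >= Ttrans + RTT  ->  W >= (Ttrans + RTT) / Ttrans
(Ttrans + RTT) / Ttrans = 201 / 1 = 201
W_min = ceil(201) = 201

201


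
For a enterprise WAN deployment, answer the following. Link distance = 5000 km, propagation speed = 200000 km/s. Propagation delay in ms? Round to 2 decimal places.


Given: distance = 5000 km, speed = 200000 km/s
Delay = distance / speed = 5000 / 200000 seconds
Delay in ms = 5000 * 1000 / 200000
Delay = 25.0000 ms
Rounded to 2 dp = 25.00 ms

25.00


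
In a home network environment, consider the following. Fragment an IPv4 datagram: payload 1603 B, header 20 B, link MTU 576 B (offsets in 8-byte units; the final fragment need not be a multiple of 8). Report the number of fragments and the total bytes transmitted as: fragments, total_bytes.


Max data per non-final fragment = floor((MTU - header)/8)*8 = floor((576 - 20)/8)*8 = floor(556/8)*8 = 552 B
Final fragment needs no 8-byte alignment: it can carry up to MTU - header = 556 B
Non-final fragments needed = ceil((payload - 556) / 552) = ceil(1047/552) = ceil(1.8967) = 2
Number of fragments = 2 + 1 = 3
Fragment sizes (data): 2 * 552 B + 499 B (last, 499 <= 556 OK)
Total bytes sent = payload + n_frags * header = 1603 + 3*20 = 1603 + 60 = 1663 B

3, 1663


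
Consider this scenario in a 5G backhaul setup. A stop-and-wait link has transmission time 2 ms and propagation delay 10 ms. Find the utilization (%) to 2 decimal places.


Given: Ttrans = 2 ms, Tprop = 10 ms
RTT = 2 * Tprop = 2 * 10 = 20 ms
U = Ttrans / (Ttrans + RTT)
U = 2 / (2 + 20)
U = 2 / 22 = 0.090909
U% = 9.09%

9.09


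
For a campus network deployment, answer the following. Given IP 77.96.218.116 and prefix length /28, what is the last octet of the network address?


Given: IP = 77.96.218.116, prefix = /28
Subnet mask = 255.255.255.240
Last octet of IP: 116
Last octet of mask: 240
Network last octet = 116 AND 240 = 112

112


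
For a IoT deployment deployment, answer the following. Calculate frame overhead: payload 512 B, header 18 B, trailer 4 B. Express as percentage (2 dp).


Given: payload = 512 B, header = 18 B, trailer = 4 B
Overhead bytes = header + trailer = 18 + 4 = 22
Total frame = payload + overhead = 512 + 22 = 534
Overhead % = 22 / 534 * 100 = 4.1199% -> 4.12% (2 dp)

4.12


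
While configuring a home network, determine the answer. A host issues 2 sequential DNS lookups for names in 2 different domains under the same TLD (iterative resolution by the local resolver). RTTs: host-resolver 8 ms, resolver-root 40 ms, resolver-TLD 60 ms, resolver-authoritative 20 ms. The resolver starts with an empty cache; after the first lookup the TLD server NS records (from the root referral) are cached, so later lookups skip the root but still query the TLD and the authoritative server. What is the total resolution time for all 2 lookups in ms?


Lookup 1 (cold cache): local + root + TLD + auth = 8 + 40 + 60 + 20 = 128 ms
Lookups 2..2 (TLD NS cached -> skip root; new domain -> still ask TLD and auth): local + TLD + auth = 8 + 60 + 20 = 88 ms each
Remaining 1 lookups: 1 * 88 = 88 ms
Total = 128 + 88 = 216 ms

216


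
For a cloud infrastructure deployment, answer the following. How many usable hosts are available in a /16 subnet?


Given: subnet mask /16
Host bits = 32 - 16 = 16
Total addresses = 2^16 = 65536
Usable hosts = 65536 - 2 (network + broadcast) = 65534

65534


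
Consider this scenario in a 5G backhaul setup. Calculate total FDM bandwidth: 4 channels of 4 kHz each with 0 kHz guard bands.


Given: 4 channels, 4 kHz each, guard = 0 kHz
Channel bandwidth = 4 * 4 = 16 kHz
Guard bands = 3 gaps * 0 kHz = 0 kHz
Total = 16 + 0 = 16 kHz

16


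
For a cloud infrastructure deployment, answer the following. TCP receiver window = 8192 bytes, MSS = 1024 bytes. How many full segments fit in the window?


Given: RWND = 8192 bytes, MSS = 1024 bytes
Full segments = floor(RWND / MSS)
Full segments = floor(8192 / 1024)
Full segments = floor(8.0) = 8

8


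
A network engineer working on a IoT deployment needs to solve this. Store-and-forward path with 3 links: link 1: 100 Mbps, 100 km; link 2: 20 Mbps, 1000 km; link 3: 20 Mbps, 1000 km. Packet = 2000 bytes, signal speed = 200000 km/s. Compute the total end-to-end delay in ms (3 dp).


Packet = 2000 bytes = 16000 bits. Store-and-forward: sum (t_trans + t_prop) per link.
Link 1: t_trans = 16000/(100*10^6) s = 0.1600 ms; t_prop = 100/200000 s = 0.5000 ms; subtotal = 0.6600 ms
Link 2: t_trans = 16000/(20*10^6) s = 0.8000 ms; t_prop = 1000/200000 s = 5.0000 ms; subtotal = 5.8000 ms
Link 3: t_trans = 16000/(20*10^6) s = 0.8000 ms; t_prop = 1000/200000 s = 5.0000 ms; subtotal = 5.8000 ms
End-to-end = 0.6600 + 5.8000 + 5.8000 = 12.2600 ms -> 12.260 ms (3 dp)

12.260


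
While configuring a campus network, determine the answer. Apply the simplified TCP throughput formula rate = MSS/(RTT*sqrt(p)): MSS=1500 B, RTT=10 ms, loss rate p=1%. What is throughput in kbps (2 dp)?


Given: MSS = 1500 bytes, RTT = 10 ms, loss = 1%
RTT in seconds = 10 / 1000 = 0.01
Loss rate = 1% = 0.01
sqrt(loss) = sqrt(0.01) = 0.1
Throughput (bytes/s) = 1500 / (0.01 * 0.1) = 1500000.0000
Throughput (kbps) = 1500000.0000 * 8 / 1000 = 12000.000000 -> 12000.00 kbps (2 dp)

12000.00


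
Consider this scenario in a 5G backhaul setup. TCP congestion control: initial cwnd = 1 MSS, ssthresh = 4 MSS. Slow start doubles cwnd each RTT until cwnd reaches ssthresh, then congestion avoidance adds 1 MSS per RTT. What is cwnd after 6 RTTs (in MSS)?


RTT 0: cwnd = 1 MSS (initial)
RTT 1: cwnd = 2 MSS (slow start, doubled)
RTT 2: cwnd = 4 MSS (slow start, doubled)
RTT 3: cwnd = 5 MSS (congestion avoidance, +1)
RTT 4: cwnd = 6 MSS (congestion avoidance, +1)
RTT 5: cwnd = 7 MSS (congestion avoidance, +1)
RTT 6: cwnd = 8 MSS (congestion avoidance, +1)

8


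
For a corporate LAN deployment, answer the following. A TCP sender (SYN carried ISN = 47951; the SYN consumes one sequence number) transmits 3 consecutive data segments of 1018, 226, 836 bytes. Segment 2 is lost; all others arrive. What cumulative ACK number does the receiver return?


SYN uses sequence number 47951; first data byte = ISN + 1 = 47952.
Segment 1: SEQ = 47952, len = 1018 B, covers [47952, 48969]
Segment 2: SEQ = 48970, len = 226 B, covers [48970, 49195] [LOST]
Segment 3: SEQ = 49196, len = 836 B, covers [49196, 50031]
In-order data received: bytes [47952, 48969] (segments 1..1).
Segment 2 missing -> gap begins at byte 48970; later segments buffered out of order.
Cumulative ACK = next expected in-order byte = 47952 + 1018 = 48970

48970


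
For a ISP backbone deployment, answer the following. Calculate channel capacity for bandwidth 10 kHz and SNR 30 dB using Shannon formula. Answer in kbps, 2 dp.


Given: B = 10 kHz, SNR = 30 dB
SNR linear = 10^(30/10) = 1000
1 + SNR = 1001
log2(1001) = 9.9672262588
C = 10 * 1000 * 9.9672262588 = 99672.2626 bps
C = 99.672263 kbps -> 99.67 kbps (2 dp)

99.67


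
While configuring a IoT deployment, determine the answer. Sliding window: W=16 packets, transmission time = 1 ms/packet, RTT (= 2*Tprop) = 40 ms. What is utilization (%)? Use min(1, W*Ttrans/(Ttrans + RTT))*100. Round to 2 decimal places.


Given: W = 16, Ttrans = 1 ms, RTT = 40 ms (= 2 * Tprop, Tprop = 20 ms)
Cycle time = Ttrans + RTT = 1 + 40 = 41 ms (first packet sent until its ACK returns)
W * Ttrans = 16 * 1 = 16 ms of sending per cycle
W * Ttrans / (Ttrans + RTT) = 16 / 41 = 0.390244
U = min(1, 0.390244) = 0.390244
U% = 39.02%

39.02


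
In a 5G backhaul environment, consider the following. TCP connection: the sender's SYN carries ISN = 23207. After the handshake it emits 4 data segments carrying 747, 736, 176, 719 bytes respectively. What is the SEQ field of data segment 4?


The SYN occupies sequence number ISN = 23207, so the first data byte is ISN + 1 = 23208.
SEQ of data segment i = (ISN + 1) + sum of payload sizes of segments 1..i-1.
Segment 1: SEQ = 23208, payload = 747 bytes
Segment 2: SEQ = 23955, payload = 736 bytes
Segment 3: SEQ = 24691, payload = 176 bytes
Segment 4: SEQ = 24867, payload = 719 bytes
SEQ of segment 4 = 23208 + 747 + 736 + 176 = 24867

24867


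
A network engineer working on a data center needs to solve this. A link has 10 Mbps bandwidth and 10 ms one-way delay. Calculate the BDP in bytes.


Given: bandwidth = 10 Mbps, delay = 10 ms
BDP in bits = 10 * 10^6 * 10 / 1000
BDP in bits = 100000
BDP in bytes = 100000 / 8 = 12500

12500


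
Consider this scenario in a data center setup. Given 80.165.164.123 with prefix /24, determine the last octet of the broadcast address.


Given: IP = 80.165.164.123, prefix = /24
Host bits = 32 - 24 = 8
Network last octet = 123 AND mask = 0
Host part size = 2^8 - 1 = 255
Broadcast last octet = 0 OR 255 = 255

255


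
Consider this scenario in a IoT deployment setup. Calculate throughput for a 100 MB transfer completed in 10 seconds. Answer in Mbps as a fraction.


Given: file = 100 MB, time = 10 s
File in Mb = 100 * 8 = 800 Mb
Throughput = 800 / 10 Mbps
Throughput = 80 Mbps

80


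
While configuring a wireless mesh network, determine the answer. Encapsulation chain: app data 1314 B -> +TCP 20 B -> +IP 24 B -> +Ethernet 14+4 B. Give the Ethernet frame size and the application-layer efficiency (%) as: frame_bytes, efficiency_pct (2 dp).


TCP segment = 1314 + 20 = 1334 B
IP packet = 1334 + 24 = 1358 B
Ethernet frame = 1358 + 14 + 4 = 1376 B
Efficiency = app / frame = 1314 / 1376 = 0.954942 = 95.4942% -> 95.49% (2 dp)

1376, 95.49


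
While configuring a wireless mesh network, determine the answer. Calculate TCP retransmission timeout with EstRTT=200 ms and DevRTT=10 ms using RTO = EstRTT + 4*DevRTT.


Given: EstRTT = 200 ms, DevRTT = 10 ms
Timeout = EstRTT + 4 * DevRTT
4 * DevRTT = 4 * 10 = 40
Timeout = 200 + 40 = 240 ms

240


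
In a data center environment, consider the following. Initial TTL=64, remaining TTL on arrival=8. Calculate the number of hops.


Given: initial TTL = 64, received TTL = 8
Hops = initial TTL - received TTL
Hops = 64 - 8 = 56

56


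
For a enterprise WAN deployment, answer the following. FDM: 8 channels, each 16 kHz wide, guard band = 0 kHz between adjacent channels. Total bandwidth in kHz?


Given: 8 channels, 16 kHz each, guard = 0 kHz
Channel bandwidth = 8 * 16 = 128 kHz
Guard bands = 7 gaps * 0 kHz = 0 kHz
Total = 128 + 0 = 128 kHz

128


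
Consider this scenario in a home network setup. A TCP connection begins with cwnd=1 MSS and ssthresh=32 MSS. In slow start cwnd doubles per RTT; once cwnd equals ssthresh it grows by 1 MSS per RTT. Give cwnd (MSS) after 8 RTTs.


RTT 0: cwnd = 1 MSS (initial)
RTT 1: cwnd = 2 MSS (slow start, doubled)
RTT 2: cwnd = 4 MSS (slow start, doubled)
RTT 3: cwnd = 8 MSS (slow start, doubled)
RTT 4: cwnd = 16 MSS (slow start, doubled)
RTT 5: cwnd = 32 MSS (slow start, doubled)
RTT 6: cwnd = 33 MSS (congestion avoidance, +1)
RTT 7: cwnd = 34 MSS (congestion avoidance, +1)
RTT 8: cwnd = 35 MSS (congestion avoidance, +1)

35


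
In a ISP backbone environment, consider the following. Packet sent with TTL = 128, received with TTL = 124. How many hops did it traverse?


Given: initial TTL = 128, received TTL = 124
Hops = initial TTL - received TTL
Hops = 128 - 124 = 4

4


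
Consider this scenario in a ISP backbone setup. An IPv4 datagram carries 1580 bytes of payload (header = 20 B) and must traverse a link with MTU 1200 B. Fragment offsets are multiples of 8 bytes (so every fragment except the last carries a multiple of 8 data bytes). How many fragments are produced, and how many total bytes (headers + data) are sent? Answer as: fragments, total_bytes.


Max data per non-final fragment = floor((MTU - header)/8)*8 = floor((1200 - 20)/8)*8 = floor(1180/8)*8 = 1176 B
Final fragment needs no 8-byte alignment: it can carry up to MTU - header = 1180 B
Non-final fragments needed = ceil((payload - 1180) / 1176) = ceil(400/1176) = ceil(0.3401) = 1
Number of fragments = 1 + 1 = 2
Fragment sizes (data): 1 * 1176 B + 404 B (last, 404 <= 1180 OK)
Total bytes sent = payload + n_frags * header = 1580 + 2*20 = 1580 + 40 = 1620 B

2, 1620


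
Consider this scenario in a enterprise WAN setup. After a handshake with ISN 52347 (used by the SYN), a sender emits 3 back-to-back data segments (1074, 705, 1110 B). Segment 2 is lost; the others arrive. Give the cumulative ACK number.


SYN uses sequence number 52347; first data byte = ISN + 1 = 52348.
Segment 1: SEQ = 52348, len = 1074 B, covers [52348, 53421]
Segment 2: SEQ = 53422, len = 705 B, covers [53422, 54126] [LOST]
Segment 3: SEQ = 54127, len = 1110 B, covers [54127, 55236]
In-order data received: bytes [52348, 53421] (segments 1..1).
Segment 2 missing -> gap begins at byte 53422; later segments buffered out of order.
Cumulative ACK = next expected in-order byte = 52348 + 1074 = 53422

53422


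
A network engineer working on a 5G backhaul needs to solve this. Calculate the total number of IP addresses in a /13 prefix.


Given: CIDR prefix /13
Host bits = 32 - 13 = 19
Total addresses = 2^19 = 524288

524288


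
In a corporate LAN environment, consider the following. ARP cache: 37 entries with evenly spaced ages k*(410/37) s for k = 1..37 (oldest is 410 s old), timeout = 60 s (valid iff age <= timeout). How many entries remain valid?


Ages are k * 410/37 s for k = 1..37 (spacing = 11.0811 s).
Entry k is valid iff k * 410/37 <= 60 iff k <= 37 * 60 / 410 = 5.4146
n_valid = floor(5.4146) = 5
(n_stale = 37 - 5 = 32)

5


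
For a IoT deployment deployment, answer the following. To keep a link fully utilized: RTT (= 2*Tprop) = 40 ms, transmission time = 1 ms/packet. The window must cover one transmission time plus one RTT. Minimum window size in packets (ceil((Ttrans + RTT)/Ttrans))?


Given: Ttrans = 1 ms, RTT = 40 ms (= 2 * Tprop, Tprop = 20 ms)
Time until first ACK returns = Ttrans + RTT = 1 + 40 = 41 ms
Need W * Ttrans >= Ttrans + RTT  ->  W >= (Ttrans + RTT) / Ttrans
(Ttrans + RTT) / Ttrans = 41 / 1 = 41
W_min = ceil(41) = 41

41


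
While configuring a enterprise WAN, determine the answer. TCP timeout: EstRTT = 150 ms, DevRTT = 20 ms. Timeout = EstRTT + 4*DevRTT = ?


Given: EstRTT = 150 ms, DevRTT = 20 ms
Timeout = EstRTT + 4 * DevRTT
4 * DevRTT = 4 * 20 = 80
Timeout = 150 + 80 = 230 ms

230


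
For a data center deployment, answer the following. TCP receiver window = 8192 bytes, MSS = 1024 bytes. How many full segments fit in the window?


Given: RWND = 8192 bytes, MSS = 1024 bytes
Full segments = floor(RWND / MSS)
Full segments = floor(8192 / 1024)
Full segments = floor(8.0) = 8

8


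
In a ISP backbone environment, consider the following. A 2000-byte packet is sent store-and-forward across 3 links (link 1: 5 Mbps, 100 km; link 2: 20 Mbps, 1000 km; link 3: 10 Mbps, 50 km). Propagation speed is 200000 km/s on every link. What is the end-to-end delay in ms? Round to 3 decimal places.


Packet = 2000 bytes = 16000 bits. Store-and-forward: sum (t_trans + t_prop) per link.
Link 1: t_trans = 16000/(5*10^6) s = 3.2000 ms; t_prop = 100/200000 s = 0.5000 ms; subtotal = 3.7000 ms
Link 2: t_trans = 16000/(20*10^6) s = 0.8000 ms; t_prop = 1000/200000 s = 5.0000 ms; subtotal = 5.8000 ms
Link 3: t_trans = 16000/(10*10^6) s = 1.6000 ms; t_prop = 50/200000 s = 0.2500 ms; subtotal = 1.8500 ms
End-to-end = 3.7000 + 5.8000 + 1.8500 = 11.3500 ms -> 11.350 ms (3 dp)

11.350


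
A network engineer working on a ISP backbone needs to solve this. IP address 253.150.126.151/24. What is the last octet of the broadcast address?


Given: IP = 253.150.126.151, prefix = /24
Host bits = 32 - 24 = 8
Network last octet = 151 AND mask = 0
Host part size = 2^8 - 1 = 255
Broadcast last octet = 0 OR 255 = 255

255


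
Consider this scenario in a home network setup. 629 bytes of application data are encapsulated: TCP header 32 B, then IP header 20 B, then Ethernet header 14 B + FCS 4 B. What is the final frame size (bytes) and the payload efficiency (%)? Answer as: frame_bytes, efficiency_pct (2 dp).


TCP segment = 629 + 32 = 661 B
IP packet = 661 + 20 = 681 B
Ethernet frame = 681 + 14 + 4 = 699 B
Efficiency = app / frame = 629 / 699 = 0.899857 = 89.9857% -> 89.99% (2 dp)

699, 89.99


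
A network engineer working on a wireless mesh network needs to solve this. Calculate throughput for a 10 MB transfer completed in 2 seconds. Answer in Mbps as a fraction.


Given: file = 10 MB, time = 2 s
File in Mb = 10 * 8 = 80 Mb
Throughput = 80 / 2 Mbps
Throughput = 40 Mbps

40


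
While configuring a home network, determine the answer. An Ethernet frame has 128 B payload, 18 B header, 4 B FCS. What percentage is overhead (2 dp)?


Given: payload = 128 B, header = 18 B, trailer = 4 B
Overhead bytes = header + trailer = 18 + 4 = 22
Total frame = payload + overhead = 128 + 22 = 150
Overhead % = 22 / 150 * 100 = 14.6667% -> 14.67% (2 dp)

14.67


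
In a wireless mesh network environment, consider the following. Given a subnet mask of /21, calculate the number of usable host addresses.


Given: subnet mask /21
Host bits = 32 - 21 = 11
Total addresses = 2^11 = 2048
Usable hosts = 2048 - 2 (network + broadcast) = 2046

2046


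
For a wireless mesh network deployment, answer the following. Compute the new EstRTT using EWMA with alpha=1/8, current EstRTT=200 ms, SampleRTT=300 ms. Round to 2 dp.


Given: EstRTT = 200 ms, SampleRTT = 300 ms, alpha = 1/8
New EstRTT = (1 - alpha) * EstRTT + alpha * SampleRTT
(7/8) * 200 = 175
(1/8) * 300 = 37.5
New EstRTT = 175 + 37.5 = 212.5 ms -> 212.50 ms (2 dp)

212.50


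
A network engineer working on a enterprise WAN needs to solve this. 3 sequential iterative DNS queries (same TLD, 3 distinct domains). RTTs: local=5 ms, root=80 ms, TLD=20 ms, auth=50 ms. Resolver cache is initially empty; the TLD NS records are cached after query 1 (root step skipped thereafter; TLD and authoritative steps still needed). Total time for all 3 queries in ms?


Lookup 1 (cold cache): local + root + TLD + auth = 5 + 80 + 20 + 50 = 155 ms
Lookups 2..3 (TLD NS cached -> skip root; new domain -> still ask TLD and auth): local + TLD + auth = 5 + 20 + 50 = 75 ms each
Remaining 2 lookups: 2 * 75 = 150 ms
Total = 155 + 150 = 305 ms

305


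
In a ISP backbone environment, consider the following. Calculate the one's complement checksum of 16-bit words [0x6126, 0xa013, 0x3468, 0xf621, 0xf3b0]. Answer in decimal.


Given words: [0x6126, 0xa013, 0x3468, 0xf621, 0xf3b0]
Step 1: Sum all words
Raw sum = 24870 + 40979 + 13416 + 63009 + 62384 = 204658
Step 2: Fold carry: (8050 + 3) = 8053
One's complement = ~8053 & 0xFFFF = 57482

57482


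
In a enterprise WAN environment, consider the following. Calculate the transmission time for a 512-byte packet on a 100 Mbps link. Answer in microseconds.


Given: packet = 512 bytes, bandwidth = 100 Mbps
Packet in bits = 512 * 8 = 4096 bits
Bandwidth = 100 * 10^6 = 100000000 bps
Time = 4096 / 100000000 seconds
Time in us = 4096 * 10^6 / 100000000 = 40.96

40.96


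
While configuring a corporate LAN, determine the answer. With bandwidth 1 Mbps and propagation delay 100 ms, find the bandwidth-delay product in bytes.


Given: bandwidth = 1 Mbps, delay = 100 ms
BDP in bits = 1 * 10^6 * 100 / 1000
BDP in bits = 100000
BDP in bytes = 100000 / 8 = 12500

12500


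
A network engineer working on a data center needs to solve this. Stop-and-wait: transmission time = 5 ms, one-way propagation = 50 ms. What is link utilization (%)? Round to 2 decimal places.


Given: Ttrans = 5 ms, Tprop = 50 ms
RTT = 2 * Tprop = 2 * 50 = 100 ms
U = Ttrans / (Ttrans + RTT)
U = 5 / (5 + 100)
U = 5 / 105 = 0.047619
U% = 4.76%

4.76


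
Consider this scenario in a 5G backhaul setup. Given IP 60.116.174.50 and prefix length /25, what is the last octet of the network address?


Given: IP = 60.116.174.50, prefix = /25
Subnet mask = 255.255.255.128
Last octet of IP: 50
Last octet of mask: 128
Network last octet = 50 AND 128 = 0

0


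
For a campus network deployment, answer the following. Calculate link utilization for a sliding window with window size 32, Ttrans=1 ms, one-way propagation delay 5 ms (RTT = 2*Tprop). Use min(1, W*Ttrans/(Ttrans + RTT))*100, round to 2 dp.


Given: W = 32, Ttrans = 1 ms, RTT = 10 ms (= 2 * Tprop, Tprop = 5 ms)
Cycle time = Ttrans + RTT = 1 + 10 = 11 ms (first packet sent until its ACK returns)
W * Ttrans = 32 * 1 = 32 ms of sending per cycle
W * Ttrans / (Ttrans + RTT) = 32 / 11 = 2.909091
U = min(1, 2.909091) = 1.000000
U% = 100.00%

100.00


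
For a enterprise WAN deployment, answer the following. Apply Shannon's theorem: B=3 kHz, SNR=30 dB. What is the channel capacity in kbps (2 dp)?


Given: B = 3 kHz, SNR = 30 dB
SNR linear = 10^(30/10) = 1000
1 + SNR = 1001
log2(1001) = 9.9672262588
C = 3 * 1000 * 9.9672262588 = 29901.6788 bps
C = 29.901679 kbps -> 29.90 kbps (2 dp)

29.90


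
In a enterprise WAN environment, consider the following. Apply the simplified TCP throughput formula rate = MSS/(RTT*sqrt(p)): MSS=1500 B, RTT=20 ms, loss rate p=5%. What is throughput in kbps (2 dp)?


Given: MSS = 1500 bytes, RTT = 20 ms, loss = 5%
RTT in seconds = 20 / 1000 = 0.02
Loss rate = 5% = 0.05
sqrt(loss) = sqrt(0.05) = 0.223606797750
Throughput (bytes/s) = 1500 / (0.02 * 0.223606797750) = 335410.1966
Throughput (kbps) = 335410.1966 * 8 / 1000 = 2683.281573 -> 2683.28 kbps (2 dp)

2683.28


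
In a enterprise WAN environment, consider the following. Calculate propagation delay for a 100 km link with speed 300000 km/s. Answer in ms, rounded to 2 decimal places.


Given: distance = 100 km, speed = 300000 km/s
Delay = distance / speed = 100 / 300000 seconds
Delay in ms = 100 * 1000 / 300000
Delay = 0.3333 ms
Rounded to 2 dp = 0.33 ms

0.33


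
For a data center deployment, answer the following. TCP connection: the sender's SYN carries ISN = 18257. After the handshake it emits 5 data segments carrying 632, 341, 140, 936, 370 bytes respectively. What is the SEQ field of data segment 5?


The SYN occupies sequence number ISN = 18257, so the first data byte is ISN + 1 = 18258.
SEQ of data segment i = (ISN + 1) + sum of payload sizes of segments 1..i-1.
Segment 1: SEQ = 18258, payload = 632 bytes
Segment 2: SEQ = 18890, payload = 341 bytes
Segment 3: SEQ = 19231, payload = 140 bytes
Segment 4: SEQ = 19371, payload = 936 bytes
Segment 5: SEQ = 20307, payload = 370 bytes
SEQ of segment 5 = 18258 + 632 + 341 + 140 + 936 = 20307

20307


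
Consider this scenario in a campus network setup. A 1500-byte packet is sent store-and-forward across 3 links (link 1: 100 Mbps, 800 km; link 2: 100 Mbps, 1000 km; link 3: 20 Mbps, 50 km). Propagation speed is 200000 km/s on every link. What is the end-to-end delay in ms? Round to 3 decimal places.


Packet = 1500 bytes = 12000 bits. Store-and-forward: sum (t_trans + t_prop) per link.
Link 1: t_trans = 12000/(100*10^6) s = 0.1200 ms; t_prop = 800/200000 s = 4.0000 ms; subtotal = 4.1200 ms
Link 2: t_trans = 12000/(100*10^6) s = 0.1200 ms; t_prop = 1000/200000 s = 5.0000 ms; subtotal = 5.1200 ms
Link 3: t_trans = 12000/(20*10^6) s = 0.6000 ms; t_prop = 50/200000 s = 0.2500 ms; subtotal = 0.8500 ms
End-to-end = 4.1200 + 5.1200 + 0.8500 = 10.0900 ms -> 10.090 ms (3 dp)

10.090


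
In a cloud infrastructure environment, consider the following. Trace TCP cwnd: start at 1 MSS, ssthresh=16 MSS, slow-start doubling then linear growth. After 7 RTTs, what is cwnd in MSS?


RTT 0: cwnd = 1 MSS (initial)
RTT 1: cwnd = 2 MSS (slow start, doubled)
RTT 2: cwnd = 4 MSS (slow start, doubled)
RTT 3: cwnd = 8 MSS (slow start, doubled)
RTT 4: cwnd = 16 MSS (slow start, doubled)
RTT 5: cwnd = 17 MSS (congestion avoidance, +1)
RTT 6: cwnd = 18 MSS (congestion avoidance, +1)
RTT 7: cwnd = 19 MSS (congestion avoidance, +1)

19


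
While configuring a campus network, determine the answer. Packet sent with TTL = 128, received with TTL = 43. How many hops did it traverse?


Given: initial TTL = 128, received TTL = 43
Hops = initial TTL - received TTL
Hops = 128 - 43 = 85

85


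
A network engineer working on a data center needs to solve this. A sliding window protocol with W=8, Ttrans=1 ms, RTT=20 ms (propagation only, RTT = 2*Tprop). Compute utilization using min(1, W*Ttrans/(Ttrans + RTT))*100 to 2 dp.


Given: W = 8, Ttrans = 1 ms, RTT = 20 ms (= 2 * Tprop, Tprop = 10 ms)
Cycle time = Ttrans + RTT = 1 + 20 = 21 ms (first packet sent until its ACK returns)
W * Ttrans = 8 * 1 = 8 ms of sending per cycle
W * Ttrans / (Ttrans + RTT) = 8 / 21 = 0.380952
U = min(1, 0.380952) = 0.380952
U% = 38.10%

38.10


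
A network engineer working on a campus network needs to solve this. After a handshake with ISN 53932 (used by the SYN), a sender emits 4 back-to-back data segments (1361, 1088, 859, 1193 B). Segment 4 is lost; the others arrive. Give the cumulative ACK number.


SYN uses sequence number 53932; first data byte = ISN + 1 = 53933.
Segment 1: SEQ = 53933, len = 1361 B, covers [53933, 55293]
Segment 2: SEQ = 55294, len = 1088 B, covers [55294, 56381]
Segment 3: SEQ = 56382, len = 859 B, covers [56382, 57240]
Segment 4: SEQ = 57241, len = 1193 B, covers [57241, 58433] [LOST]
In-order data received: bytes [53933, 57240] (segments 1..3).
Segment 4 missing -> gap begins at byte 57241.
Cumulative ACK = next expected in-order byte = 53933 + 1361 + 1088 + 859 = 57241

57241


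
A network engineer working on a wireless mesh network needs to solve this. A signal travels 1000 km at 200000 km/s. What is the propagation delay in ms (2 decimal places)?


Given: distance = 1000 km, speed = 200000 km/s
Delay = distance / speed = 1000 / 200000 seconds
Delay in ms = 1000 * 1000 / 200000
Delay = 5.0000 ms
Rounded to 2 dp = 5.00 ms

5.00


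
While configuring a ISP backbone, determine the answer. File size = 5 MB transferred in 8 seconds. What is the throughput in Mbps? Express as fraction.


Given: file = 5 MB, time = 8 s
File in Mb = 5 * 8 = 40 Mb
Throughput = 40 / 8 Mbps
Throughput = 5 Mbps

5


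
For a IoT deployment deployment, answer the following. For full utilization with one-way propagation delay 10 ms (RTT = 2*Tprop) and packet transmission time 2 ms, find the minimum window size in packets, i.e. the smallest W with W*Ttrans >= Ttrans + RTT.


Given: Ttrans = 2 ms, RTT = 20 ms (= 2 * Tprop, Tprop = 10 ms)
Time until first ACK returns = Ttrans + RTT = 2 + 20 = 22 ms
Need W * Ttrans >= Ttrans + RTT  ->  W >= (Ttrans + RTT) / Ttrans
(Ttrans + RTT) / Ttrans = 22 / 2 = 11
W_min = ceil(11) = 11

11


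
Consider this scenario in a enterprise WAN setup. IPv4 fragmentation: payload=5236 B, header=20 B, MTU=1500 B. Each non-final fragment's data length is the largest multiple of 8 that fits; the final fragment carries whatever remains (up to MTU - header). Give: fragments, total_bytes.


Max data per non-final fragment = floor((MTU - header)/8)*8 = floor((1500 - 20)/8)*8 = floor(1480/8)*8 = 1480 B
Final fragment needs no 8-byte alignment: it can carry up to MTU - header = 1480 B
Non-final fragments needed = ceil((payload - 1480) / 1480) = ceil(3756/1480) = ceil(2.5378) = 3
Number of fragments = 3 + 1 = 4
Fragment sizes (data): 3 * 1480 B + 796 B (last, 796 <= 1480 OK)
Total bytes sent = payload + n_frags * header = 5236 + 4*20 = 5236 + 80 = 5316 B

4, 5316


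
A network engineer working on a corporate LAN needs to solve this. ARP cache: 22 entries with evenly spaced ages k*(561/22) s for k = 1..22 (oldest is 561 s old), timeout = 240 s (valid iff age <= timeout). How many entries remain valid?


Ages are k * 561/22 s for k = 1..22 (spacing = 25.5000 s).
Entry k is valid iff k * 561/22 <= 240 iff k <= 22 * 240 / 561 = 9.4118
n_valid = floor(9.4118) = 9
(n_stale = 22 - 9 = 13)

9


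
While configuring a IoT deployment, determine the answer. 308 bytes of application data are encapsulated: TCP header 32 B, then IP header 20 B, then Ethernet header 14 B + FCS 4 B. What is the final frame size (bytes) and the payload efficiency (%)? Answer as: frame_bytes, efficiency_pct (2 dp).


TCP segment = 308 + 32 = 340 B
IP packet = 340 + 20 = 360 B
Ethernet frame = 360 + 14 + 4 = 378 B
Efficiency = app / frame = 308 / 378 = 0.814815 = 81.4815% -> 81.48% (2 dp)

378, 81.48


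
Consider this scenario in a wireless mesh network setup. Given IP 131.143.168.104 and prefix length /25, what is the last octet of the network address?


Given: IP = 131.143.168.104, prefix = /25
Subnet mask = 255.255.255.128
Last octet of IP: 104
Last octet of mask: 128
Network last octet = 104 AND 128 = 0

0


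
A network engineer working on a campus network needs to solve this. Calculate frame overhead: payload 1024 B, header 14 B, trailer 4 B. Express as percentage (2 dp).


Given: payload = 1024 B, header = 14 B, trailer = 4 B
Overhead bytes = header + trailer = 14 + 4 = 18
Total frame = payload + overhead = 1024 + 18 = 1042
Overhead % = 18 / 1042 * 100 = 1.7274% -> 1.73% (2 dp)

1.73


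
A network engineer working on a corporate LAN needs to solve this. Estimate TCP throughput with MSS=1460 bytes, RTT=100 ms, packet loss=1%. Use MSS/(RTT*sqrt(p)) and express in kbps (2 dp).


Given: MSS = 1460 bytes, RTT = 100 ms, loss = 1%
RTT in seconds = 100 / 1000 = 0.1
Loss rate = 1% = 0.01
sqrt(loss) = sqrt(0.01) = 0.1
Throughput (bytes/s) = 1460 / (0.1 * 0.1) = 146000.0000
Throughput (kbps) = 146000.0000 * 8 / 1000 = 1168.000000 -> 1168.00 kbps (2 dp)

1168.00


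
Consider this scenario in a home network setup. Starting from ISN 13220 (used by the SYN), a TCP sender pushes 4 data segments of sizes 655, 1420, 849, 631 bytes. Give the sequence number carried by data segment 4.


The SYN occupies sequence number ISN = 13220, so the first data byte is ISN + 1 = 13221.
SEQ of data segment i = (ISN + 1) + sum of payload sizes of segments 1..i-1.
Segment 1: SEQ = 13221, payload = 655 bytes
Segment 2: SEQ = 13876, payload = 1420 bytes
Segment 3: SEQ = 15296, payload = 849 bytes
Segment 4: SEQ = 16145, payload = 631 bytes
SEQ of segment 4 = 13221 + 655 + 1420 + 849 = 16145

16145


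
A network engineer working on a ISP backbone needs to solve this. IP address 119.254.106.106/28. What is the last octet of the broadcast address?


Given: IP = 119.254.106.106, prefix = /28
Host bits = 32 - 28 = 4
Network last octet = 106 AND mask = 96
Host part size = 2^4 - 1 = 15
Broadcast last octet = 96 OR 15 = 111

111


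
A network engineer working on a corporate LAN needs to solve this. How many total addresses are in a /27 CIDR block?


Given: CIDR prefix /27
Host bits = 32 - 27 = 5
Total addresses = 2^5 = 32

32


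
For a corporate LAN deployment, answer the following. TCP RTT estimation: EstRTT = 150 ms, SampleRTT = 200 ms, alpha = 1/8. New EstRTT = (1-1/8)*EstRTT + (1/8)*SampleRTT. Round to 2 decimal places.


Given: EstRTT = 150 ms, SampleRTT = 200 ms, alpha = 1/8
New EstRTT = (1 - alpha) * EstRTT + alpha * SampleRTT
(7/8) * 150 = 131.25
(1/8) * 200 = 25
New EstRTT = 131.25 + 25 = 156.25 ms -> 156.25 ms (2 dp)

156.25
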